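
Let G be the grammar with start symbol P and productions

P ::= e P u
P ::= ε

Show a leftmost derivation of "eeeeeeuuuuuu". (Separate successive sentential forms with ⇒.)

P ⇒ ePu   [P ::= e P u]
ePu ⇒ eePuu   [P ::= e P u]
eePuu ⇒ eeePuuu   [P ::= e P u]
eeePuuu ⇒ eeeePuuuu   [P ::= e P u]
eeeePuuuu ⇒ eeeeePuuuuu   [P ::= e P u]
eeeeePuuuuu ⇒ eeeeeePuuuuuu   [P ::= e P u]
eeeeeePuuuuuu ⇒ eeeeeeuuuuuu   [P ::= ε]

P ⇒ ePu ⇒ eePuu ⇒ eeePuuu ⇒ eeeePuuuu ⇒ eeeeePuuuuu ⇒ eeeeeePuuuuuu ⇒ eeeeeeuuuuuu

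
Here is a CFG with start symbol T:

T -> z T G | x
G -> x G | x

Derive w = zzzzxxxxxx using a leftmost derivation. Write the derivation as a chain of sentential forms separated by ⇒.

T ⇒ zTG   [T -> z T G]
zTG ⇒ zzTGG   [T -> z T G]
zzTGG ⇒ zzzTGGG   [T -> z T G]
zzzTGGG ⇒ zzzzTGGGG   [T -> z T G]
zzzzTGGGG ⇒ zzzzxGGGG   [T -> x]
zzzzxGGGG ⇒ zzzzxxGGGG   [G -> x G]
zzzzxxGGGG ⇒ zzzzxxxGGG   [G -> x]
zzzzxxxGGG ⇒ zzzzxxxxGG   [G -> x]
zzzzxxxxGG ⇒ zzzzxxxxxG   [G -> x]
zzzzxxxxxG ⇒ zzzzxxxxxx   [G -> x]

T⇒zTG⇒zzTGG⇒zzzTGGG⇒zzzzTGGGG⇒zzzzxGGGG⇒zzzzxxGGGG⇒zzzzxxxGGG⇒zzzzxxxxGG⇒zzzzxxxxxG⇒zzzzxxxxxx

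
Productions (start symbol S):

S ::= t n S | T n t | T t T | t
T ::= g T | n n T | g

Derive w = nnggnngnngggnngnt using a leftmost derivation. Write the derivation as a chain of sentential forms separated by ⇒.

S ⇒ Tnt   [S ::= T n t]
Tnt ⇒ nnTnt   [T ::= n n T]
nnTnt ⇒ nngTnt   [T ::= g T]
nngTnt ⇒ nnggTnt   [T ::= g T]
nnggTnt ⇒ nnggnnTnt   [T ::= n n T]
nnggnnTnt ⇒ nnggnngTnt   [T ::= g T]
nnggnngTnt ⇒ nnggnngnnTnt   [T ::= n n T]
nnggnngnnTnt ⇒ nnggnngnngTnt   [T ::= g T]
nnggnngnngTnt ⇒ nnggnngnnggTnt   [T ::= g T]
nnggnngnnggTnt ⇒ nnggnngnngggTnt   [T ::= g T]
nnggnngnngggTnt ⇒ nnggnngnngggnnTnt   [T ::= n n T]
nnggnngnngggnnTnt ⇒ nnggnngnngggnngnt   [T ::= g]

S⇒Tnt⇒nnTnt⇒nngTnt⇒nnggTnt⇒nnggnnTnt⇒nnggnngTnt⇒nnggnngnnTnt⇒nnggnngnngTnt⇒nnggnngnnggTnt⇒nnggnngnngggTnt⇒nnggnngnngggnnTnt⇒nnggnngnngggnngnt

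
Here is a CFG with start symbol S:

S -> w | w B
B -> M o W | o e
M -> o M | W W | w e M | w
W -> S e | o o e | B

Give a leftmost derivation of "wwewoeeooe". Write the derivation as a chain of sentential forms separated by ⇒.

S ⇒ wB ⇒ wMoW ⇒ wWWoW ⇒ wSeWoW ⇒ wweWoW ⇒ wweSeoW ⇒ wwewBeoW ⇒ wwewoeeoW ⇒ wwewoeeoB ⇒ wwewoeeooe

S ⇒ wB   [S -> w B]
wB ⇒ wMoW   [B -> M o W]
wMoW ⇒ wWWoW   [M -> W W]
wWWoW ⇒ wSeWoW   [W -> S e]
wSeWoW ⇒ wweWoW   [S -> w]
wweWoW ⇒ wweSeoW   [W -> S e]
wweSeoW ⇒ wwewBeoW   [S -> w B]
wwewBeoW ⇒ wwewoeeoW   [B -> o e]
wwewoeeoW ⇒ wwewoeeoB   [W -> B]
wwewoeeoB ⇒ wwewoeeooe   [B -> o e]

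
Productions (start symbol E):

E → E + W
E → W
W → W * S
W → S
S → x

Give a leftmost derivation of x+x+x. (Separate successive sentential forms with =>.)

E=>E+W=>E+W+W=>W+W+W=>S+W+W=>x+W+W=>x+S+W=>x+x+W=>x+x+S=>x+x+x

E => E+W   [E → E + W]
E+W => E+W+W   [E → E + W]
E+W+W => W+W+W   [E → W]
W+W+W => S+W+W   [W → S]
S+W+W => x+W+W   [S → x]
x+W+W => x+S+W   [W → S]
x+S+W => x+x+W   [S → x]
x+x+W => x+x+S   [W → S]
x+x+S => x+x+x   [S → x]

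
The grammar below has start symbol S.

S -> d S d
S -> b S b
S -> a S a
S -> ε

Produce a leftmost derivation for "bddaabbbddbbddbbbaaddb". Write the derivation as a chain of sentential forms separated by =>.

S => bSb   [S -> b S b]
bSb => bdSdb   [S -> d S d]
bdSdb => bddSddb   [S -> d S d]
bddSddb => bddaSaddb   [S -> a S a]
bddaSaddb => bddaaSaaddb   [S -> a S a]
bddaaSaaddb => bddaabSbaaddb   [S -> b S b]
bddaabSbaaddb => bddaabbSbbaaddb   [S -> b S b]
bddaabbSbbaaddb => bddaabbbSbbbaaddb   [S -> b S b]
bddaabbbSbbbaaddb => bddaabbbdSdbbbaaddb   [S -> d S d]
bddaabbbdSdbbbaaddb => bddaabbbddSddbbbaaddb   [S -> d S d]
bddaabbbddSddbbbaaddb => bddaabbbddbSbddbbbaaddb   [S -> b S b]
bddaabbbddbSbddbbbaaddb => bddaabbbddbbddbbbaaddb   [S -> ε]

S => bSb => bdSdb => bddSddb => bddaSaddb => bddaaSaaddb => bddaabSbaaddb => bddaabbSbbaaddb => bddaabbbSbbbaaddb => bddaabbbdSdbbbaaddb => bddaabbbddSddbbbaaddb => bddaabbbddbSbddbbbaaddb => bddaabbbddbbddbbbaaddb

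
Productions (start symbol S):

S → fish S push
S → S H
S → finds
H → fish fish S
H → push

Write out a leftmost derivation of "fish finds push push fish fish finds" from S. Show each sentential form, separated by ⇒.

S ⇒ S H ⇒ S H H ⇒ fish S push H H ⇒ fish finds push H H ⇒ fish finds push push H ⇒ fish finds push push fish fish S ⇒ fish finds push push fish fish finds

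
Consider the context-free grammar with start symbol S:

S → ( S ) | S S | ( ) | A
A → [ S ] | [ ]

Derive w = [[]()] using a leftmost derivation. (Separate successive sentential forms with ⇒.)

S ⇒ A   [S → A]
A ⇒ [S]   [A → [ S ]]
[S] ⇒ [SS]   [S → S S]
[SS] ⇒ [AS]   [S → A]
[AS] ⇒ [[]S]   [A → [ ]]
[[]S] ⇒ [[]()]   [S → ( )]

S⇒A⇒[S]⇒[SS]⇒[AS]⇒[[]S]⇒[[]()]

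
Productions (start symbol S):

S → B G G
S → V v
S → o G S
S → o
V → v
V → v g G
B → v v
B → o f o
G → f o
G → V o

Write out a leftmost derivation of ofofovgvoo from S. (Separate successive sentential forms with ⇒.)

S ⇒ BGG ⇒ ofoGG ⇒ ofofoG ⇒ ofofoVo ⇒ ofofovgGo ⇒ ofofovgVoo ⇒ ofofovgvoo

S ⇒ BGG   [S → B G G]
BGG ⇒ ofoGG   [B → o f o]
ofoGG ⇒ ofofoG   [G → f o]
ofofoG ⇒ ofofoVo   [G → V o]
ofofoVo ⇒ ofofovgGo   [V → v g G]
ofofovgGo ⇒ ofofovgVoo   [G → V o]
ofofovgVoo ⇒ ofofovgvoo   [V → v]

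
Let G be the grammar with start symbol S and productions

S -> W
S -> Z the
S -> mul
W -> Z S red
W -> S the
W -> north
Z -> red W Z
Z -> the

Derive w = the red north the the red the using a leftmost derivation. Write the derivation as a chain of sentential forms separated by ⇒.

S ⇒ W ⇒ S the ⇒ W the ⇒ Z S red the ⇒ the S red the ⇒ the Z the red the ⇒ the red W Z the red the ⇒ the red north Z the red the ⇒ the red north the the red the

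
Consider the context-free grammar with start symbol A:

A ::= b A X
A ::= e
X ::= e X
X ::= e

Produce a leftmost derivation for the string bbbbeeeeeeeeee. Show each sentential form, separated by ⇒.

A ⇒ bAX ⇒ bbAXX ⇒ bbbAXXX ⇒ bbbbAXXXX ⇒ bbbbeXXXX ⇒ bbbbeeXXXX ⇒ bbbbeeeXXXX ⇒ bbbbeeeeXXXX ⇒ bbbbeeeeeXXXX ⇒ bbbbeeeeeeXXX ⇒ bbbbeeeeeeeXX ⇒ bbbbeeeeeeeeXX ⇒ bbbbeeeeeeeeeX ⇒ bbbbeeeeeeeeee

A ⇒ bAX   [A ::= b A X]
bAX ⇒ bbAXX   [A ::= b A X]
bbAXX ⇒ bbbAXXX   [A ::= b A X]
bbbAXXX ⇒ bbbbAXXXX   [A ::= b A X]
bbbbAXXXX ⇒ bbbbeXXXX   [A ::= e]
bbbbeXXXX ⇒ bbbbeeXXXX   [X ::= e X]
bbbbeeXXXX ⇒ bbbbeeeXXXX   [X ::= e X]
bbbbeeeXXXX ⇒ bbbbeeeeXXXX   [X ::= e X]
bbbbeeeeXXXX ⇒ bbbbeeeeeXXXX   [X ::= e X]
bbbbeeeeeXXXX ⇒ bbbbeeeeeeXXX   [X ::= e]
bbbbeeeeeeXXX ⇒ bbbbeeeeeeeXX   [X ::= e]
bbbbeeeeeeeXX ⇒ bbbbeeeeeeeeXX   [X ::= e X]
bbbbeeeeeeeeXX ⇒ bbbbeeeeeeeeeX   [X ::= e]
bbbbeeeeeeeeeX ⇒ bbbbeeeeeeeeee   [X ::= e]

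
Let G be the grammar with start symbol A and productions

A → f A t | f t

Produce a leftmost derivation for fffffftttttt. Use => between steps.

A => fAt => ffAtt => fffAttt => ffffAtttt => fffffAttttt => fffffftttttt

A => fAt   [A → f A t]
fAt => ffAtt   [A → f A t]
ffAtt => fffAttt   [A → f A t]
fffAttt => ffffAtttt   [A → f A t]
ffffAtttt => fffffAttttt   [A → f A t]
fffffAttttt => fffffftttttt   [A → f t]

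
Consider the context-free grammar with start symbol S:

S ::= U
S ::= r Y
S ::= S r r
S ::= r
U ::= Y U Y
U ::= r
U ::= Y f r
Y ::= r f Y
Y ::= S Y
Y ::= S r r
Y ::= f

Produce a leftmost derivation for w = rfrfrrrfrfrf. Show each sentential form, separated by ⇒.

S ⇒ U   [S ::= U]
U ⇒ YUY   [U ::= Y U Y]
YUY ⇒ rfYUY   [Y ::= r f Y]
rfYUY ⇒ rfSYUY   [Y ::= S Y]
rfSYUY ⇒ rfUYUY   [S ::= U]
rfUYUY ⇒ rfYfrYUY   [U ::= Y f r]
rfYfrYUY ⇒ rfrfYfrYUY   [Y ::= r f Y]
rfrfYfrYUY ⇒ rfrfSrrfrYUY   [Y ::= S r r]
rfrfSrrfrYUY ⇒ rfrfrrrfrYUY   [S ::= r]
rfrfrrrfrYUY ⇒ rfrfrrrfrfUY   [Y ::= f]
rfrfrrrfrfUY ⇒ rfrfrrrfrfrY   [U ::= r]
rfrfrrrfrfrY ⇒ rfrfrrrfrfrf   [Y ::= f]

S⇒U⇒YUY⇒rfYUY⇒rfSYUY⇒rfUYUY⇒rfYfrYUY⇒rfrfYfrYUY⇒rfrfSrrfrYUY⇒rfrfrrrfrYUY⇒rfrfrrrfrfUY⇒rfrfrrrfrfrY⇒rfrfrrrfrfrf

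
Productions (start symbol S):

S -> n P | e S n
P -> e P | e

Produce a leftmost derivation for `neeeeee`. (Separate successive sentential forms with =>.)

S => nP   [S -> n P]
nP => neP   [P -> e P]
neP => neeP   [P -> e P]
neeP => neeeP   [P -> e P]
neeeP => neeeeP   [P -> e P]
neeeeP => neeeeeP   [P -> e P]
neeeeeP => neeeeee   [P -> e]

S=>nP=>neP=>neeP=>neeeP=>neeeeP=>neeeeeP=>neeeeee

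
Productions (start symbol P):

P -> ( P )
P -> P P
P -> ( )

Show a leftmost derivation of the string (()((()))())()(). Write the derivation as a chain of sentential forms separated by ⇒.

P ⇒ PP ⇒ PPP ⇒ (P)PP ⇒ (PP)PP ⇒ (()P)PP ⇒ (()PP)PP ⇒ (()(P)P)PP ⇒ (()((P))P)PP ⇒ (()((()))P)PP ⇒ (()((()))())PP ⇒ (()((()))())()P ⇒ (()((()))())()()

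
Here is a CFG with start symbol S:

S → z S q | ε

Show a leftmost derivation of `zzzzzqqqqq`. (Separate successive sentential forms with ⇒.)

S ⇒ zSq   [S → z S q]
zSq ⇒ zzSqq   [S → z S q]
zzSqq ⇒ zzzSqqq   [S → z S q]
zzzSqqq ⇒ zzzzSqqqq   [S → z S q]
zzzzSqqqq ⇒ zzzzzSqqqqq   [S → z S q]
zzzzzSqqqqq ⇒ zzzzzqqqqq   [S → ε]

S ⇒ zSq ⇒ zzSqq ⇒ zzzSqqq ⇒ zzzzSqqqq ⇒ zzzzzSqqqqq ⇒ zzzzzqqqqq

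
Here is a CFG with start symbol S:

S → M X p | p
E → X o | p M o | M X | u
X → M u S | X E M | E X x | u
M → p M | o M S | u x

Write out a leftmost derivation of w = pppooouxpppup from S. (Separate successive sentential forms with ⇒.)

S ⇒ MXp   [S → M X p]
MXp ⇒ pMXp   [M → p M]
pMXp ⇒ ppMXp   [M → p M]
ppMXp ⇒ pppMXp   [M → p M]
pppMXp ⇒ pppoMSXp   [M → o M S]
pppoMSXp ⇒ pppooMSSXp   [M → o M S]
pppooMSSXp ⇒ pppoooMSSSXp   [M → o M S]
pppoooMSSSXp ⇒ pppooouxSSSXp   [M → u x]
pppooouxSSSXp ⇒ pppooouxpSSXp   [S → p]
pppooouxpSSXp ⇒ pppooouxppSXp   [S → p]
pppooouxppSXp ⇒ pppooouxpppXp   [S → p]
pppooouxpppXp ⇒ pppooouxpppup   [X → u]

S ⇒ MXp ⇒ pMXp ⇒ ppMXp ⇒ pppMXp ⇒ pppoMSXp ⇒ pppooMSSXp ⇒ pppoooMSSSXp ⇒ pppooouxSSSXp ⇒ pppooouxpSSXp ⇒ pppooouxppSXp ⇒ pppooouxpppXp ⇒ pppooouxpppup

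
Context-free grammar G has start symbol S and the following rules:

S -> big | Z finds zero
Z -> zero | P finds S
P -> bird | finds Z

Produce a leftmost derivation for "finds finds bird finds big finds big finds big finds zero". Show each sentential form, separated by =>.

S => Z finds zero => P finds S finds zero => finds Z finds S finds zero => finds P finds S finds S finds zero => finds finds Z finds S finds S finds zero => finds finds P finds S finds S finds S finds zero => finds finds bird finds S finds S finds S finds zero => finds finds bird finds big finds S finds S finds zero => finds finds bird finds big finds big finds S finds zero => finds finds bird finds big finds big finds big finds zero

S => Z finds zero   [S -> Z finds zero]
Z finds zero => P finds S finds zero   [Z -> P finds S]
P finds S finds zero => finds Z finds S finds zero   [P -> finds Z]
finds Z finds S finds zero => finds P finds S finds S finds zero   [Z -> P finds S]
finds P finds S finds S finds zero => finds finds Z finds S finds S finds zero   [P -> finds Z]
finds finds Z finds S finds S finds zero => finds finds P finds S finds S finds S finds zero   [Z -> P finds S]
finds finds P finds S finds S finds S finds zero => finds finds bird finds S finds S finds S finds zero   [P -> bird]
finds finds bird finds S finds S finds S finds zero => finds finds bird finds big finds S finds S finds zero   [S -> big]
finds finds bird finds big finds S finds S finds zero => finds finds bird finds big finds big finds S finds zero   [S -> big]
finds finds bird finds big finds big finds S finds zero => finds finds bird finds big finds big finds big finds zero   [S -> big]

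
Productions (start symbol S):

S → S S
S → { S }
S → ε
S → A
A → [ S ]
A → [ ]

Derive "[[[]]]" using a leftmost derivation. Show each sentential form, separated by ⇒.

S ⇒ A   [S → A]
A ⇒ [S]   [A → [ S ]]
[S] ⇒ [A]   [S → A]
[A] ⇒ [[S]]   [A → [ S ]]
[[S]] ⇒ [[A]]   [S → A]
[[A]] ⇒ [[[S]]]   [A → [ S ]]
[[[S]]] ⇒ [[[]]]   [S → ε]

S ⇒ A ⇒ [S] ⇒ [A] ⇒ [[S]] ⇒ [[A]] ⇒ [[[S]]] ⇒ [[[]]]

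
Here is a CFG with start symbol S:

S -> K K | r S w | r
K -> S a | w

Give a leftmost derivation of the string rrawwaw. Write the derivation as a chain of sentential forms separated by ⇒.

S ⇒ rSw ⇒ rKKw ⇒ rSaKw ⇒ rraKw ⇒ rraSaw ⇒ rraKKaw ⇒ rrawKaw ⇒ rrawwaw

S ⇒ rSw   [S -> r S w]
rSw ⇒ rKKw   [S -> K K]
rKKw ⇒ rSaKw   [K -> S a]
rSaKw ⇒ rraKw   [S -> r]
rraKw ⇒ rraSaw   [K -> S a]
rraSaw ⇒ rraKKaw   [S -> K K]
rraKKaw ⇒ rrawKaw   [K -> w]
rrawKaw ⇒ rrawwaw   [K -> w]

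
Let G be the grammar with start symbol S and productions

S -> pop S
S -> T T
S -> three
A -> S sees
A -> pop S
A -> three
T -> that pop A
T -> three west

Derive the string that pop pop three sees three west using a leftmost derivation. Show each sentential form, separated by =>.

S => T T => that pop A T => that pop S sees T => that pop pop S sees T => that pop pop three sees T => that pop pop three sees three west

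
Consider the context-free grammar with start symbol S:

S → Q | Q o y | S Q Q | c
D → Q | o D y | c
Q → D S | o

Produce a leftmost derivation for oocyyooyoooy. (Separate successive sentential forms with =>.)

S => Qoy => DSoy => oDySoy => ooDyySoy => oocyySoy => oocyySQQoy => oocyyQoyQQoy => oocyyooyQQoy => oocyyooyoQoy => oocyyooyoooy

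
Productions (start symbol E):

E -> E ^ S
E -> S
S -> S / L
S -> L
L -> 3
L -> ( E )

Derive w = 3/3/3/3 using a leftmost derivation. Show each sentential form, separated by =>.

E => S   [E -> S]
S => S/L   [S -> S / L]
S/L => S/L/L   [S -> S / L]
S/L/L => S/L/L/L   [S -> S / L]
S/L/L/L => L/L/L/L   [S -> L]
L/L/L/L => 3/L/L/L   [L -> 3]
3/L/L/L => 3/3/L/L   [L -> 3]
3/3/L/L => 3/3/3/L   [L -> 3]
3/3/3/L => 3/3/3/3   [L -> 3]

E => S => S/L => S/L/L => S/L/L/L => L/L/L/L => 3/L/L/L => 3/3/L/L => 3/3/3/L => 3/3/3/3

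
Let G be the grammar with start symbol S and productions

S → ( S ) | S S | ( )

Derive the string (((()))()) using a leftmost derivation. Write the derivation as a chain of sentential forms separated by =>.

S=>(S)=>(SS)=>((S)S)=>(((S))S)=>(((()))S)=>(((()))())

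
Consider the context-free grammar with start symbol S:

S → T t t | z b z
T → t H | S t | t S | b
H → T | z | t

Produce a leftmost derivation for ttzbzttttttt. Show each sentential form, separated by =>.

S=>Ttt=>Sttt=>Tttttt=>tSttttt=>tTttttttt=>ttSttttttt=>ttzbzttttttt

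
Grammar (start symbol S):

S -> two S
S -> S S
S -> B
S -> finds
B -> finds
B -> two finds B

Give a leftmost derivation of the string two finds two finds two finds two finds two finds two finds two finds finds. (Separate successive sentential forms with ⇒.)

S ⇒ S S   [S -> S S]
S S ⇒ two S S   [S -> two S]
two S S ⇒ two B S   [S -> B]
two B S ⇒ two finds S   [B -> finds]
two finds S ⇒ two finds two S   [S -> two S]
two finds two S ⇒ two finds two S S   [S -> S S]
two finds two S S ⇒ two finds two finds S   [S -> finds]
two finds two finds S ⇒ two finds two finds B   [S -> B]
two finds two finds B ⇒ two finds two finds two finds B   [B -> two finds B]
two finds two finds two finds B ⇒ two finds two finds two finds two finds B   [B -> two finds B]
two finds two finds two finds two finds B ⇒ two finds two finds two finds two finds two finds B   [B -> two finds B]
two finds two finds two finds two finds two finds B ⇒ two finds two finds two finds two finds two finds two finds B   [B -> two finds B]
two finds two finds two finds two finds two finds two finds B ⇒ two finds two finds two finds two finds two finds two finds two finds B   [B -> two finds B]
two finds two finds two finds two finds two finds two finds two finds B ⇒ two finds two finds two finds two finds two finds two finds two finds finds   [B -> finds]

S ⇒ S S ⇒ two S S ⇒ two B S ⇒ two finds S ⇒ two finds two S ⇒ two finds two S S ⇒ two finds two finds S ⇒ two finds two finds B ⇒ two finds two finds two finds B ⇒ two finds two finds two finds two finds B ⇒ two finds two finds two finds two finds two finds B ⇒ two finds two finds two finds two finds two finds two finds B ⇒ two finds two finds two finds two finds two finds two finds two finds B ⇒ two finds two finds two finds two finds two finds two finds two finds finds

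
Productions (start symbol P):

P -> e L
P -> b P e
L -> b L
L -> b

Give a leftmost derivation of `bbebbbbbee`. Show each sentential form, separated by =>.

P=>bPe=>bbPee=>bbeLee=>bbebLee=>bbebbLee=>bbebbbLee=>bbebbbbLee=>bbebbbbbee

P => bPe   [P -> b P e]
bPe => bbPee   [P -> b P e]
bbPee => bbeLee   [P -> e L]
bbeLee => bbebLee   [L -> b L]
bbebLee => bbebbLee   [L -> b L]
bbebbLee => bbebbbLee   [L -> b L]
bbebbbLee => bbebbbbLee   [L -> b L]
bbebbbbLee => bbebbbbbee   [L -> b]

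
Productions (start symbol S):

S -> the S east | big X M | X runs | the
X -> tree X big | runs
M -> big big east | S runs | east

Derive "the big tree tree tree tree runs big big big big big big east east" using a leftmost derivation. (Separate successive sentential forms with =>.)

S => the S east   [S -> the S east]
the S east => the big X M east   [S -> big X M]
the big X M east => the big tree X big M east   [X -> tree X big]
the big tree X big M east => the big tree tree X big big M east   [X -> tree X big]
the big tree tree X big big M east => the big tree tree tree X big big big M east   [X -> tree X big]
the big tree tree tree X big big big M east => the big tree tree tree tree X big big big big M east   [X -> tree X big]
the big tree tree tree tree X big big big big M east => the big tree tree tree tree runs big big big big M east   [X -> runs]
the big tree tree tree tree runs big big big big M east => the big tree tree tree tree runs big big big big big big east east   [M -> big big east]

S => the S east => the big X M east => the big tree X big M east => the big tree tree X big big M east => the big tree tree tree X big big big M east => the big tree tree tree tree X big big big big M east => the big tree tree tree tree runs big big big big M east => the big tree tree tree tree runs big big big big big big east east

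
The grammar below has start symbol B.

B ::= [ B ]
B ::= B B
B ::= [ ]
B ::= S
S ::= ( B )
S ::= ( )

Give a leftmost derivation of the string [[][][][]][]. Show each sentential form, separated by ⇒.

B ⇒ BB   [B ::= B B]
BB ⇒ [B]B   [B ::= [ B ]]
[B]B ⇒ [BB]B   [B ::= B B]
[BB]B ⇒ [BBB]B   [B ::= B B]
[BBB]B ⇒ [BBBB]B   [B ::= B B]
[BBBB]B ⇒ [[]BBB]B   [B ::= [ ]]
[[]BBB]B ⇒ [[][]BB]B   [B ::= [ ]]
[[][]BB]B ⇒ [[][][]B]B   [B ::= [ ]]
[[][][]B]B ⇒ [[][][][]]B   [B ::= [ ]]
[[][][][]]B ⇒ [[][][][]][]   [B ::= [ ]]

B ⇒ BB ⇒ [B]B ⇒ [BB]B ⇒ [BBB]B ⇒ [BBBB]B ⇒ [[]BBB]B ⇒ [[][]BB]B ⇒ [[][][]B]B ⇒ [[][][][]]B ⇒ [[][][][]][]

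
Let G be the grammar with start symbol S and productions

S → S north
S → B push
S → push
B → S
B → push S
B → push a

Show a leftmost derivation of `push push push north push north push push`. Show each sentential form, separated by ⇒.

S ⇒ B push ⇒ S push ⇒ B push push ⇒ push S push push ⇒ push S north push push ⇒ push B push north push push ⇒ push push S push north push push ⇒ push push S north push north push push ⇒ push push push north push north push push

S ⇒ B push   [S → B push]
B push ⇒ S push   [B → S]
S push ⇒ B push push   [S → B push]
B push push ⇒ push S push push   [B → push S]
push S push push ⇒ push S north push push   [S → S north]
push S north push push ⇒ push B push north push push   [S → B push]
push B push north push push ⇒ push push S push north push push   [B → push S]
push push S push north push push ⇒ push push S north push north push push   [S → S north]
push push S north push north push push ⇒ push push push north push north push push   [S → push]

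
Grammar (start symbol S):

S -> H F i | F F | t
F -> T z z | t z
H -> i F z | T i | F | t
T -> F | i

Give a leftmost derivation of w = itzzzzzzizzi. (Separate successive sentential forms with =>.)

S => HFi   [S -> H F i]
HFi => iFzFi   [H -> i F z]
iFzFi => iTzzzFi   [F -> T z z]
iTzzzFi => iFzzzFi   [T -> F]
iFzzzFi => iTzzzzzFi   [F -> T z z]
iTzzzzzFi => iFzzzzzFi   [T -> F]
iFzzzzzFi => itzzzzzzFi   [F -> t z]
itzzzzzzFi => itzzzzzzTzzi   [F -> T z z]
itzzzzzzTzzi => itzzzzzzizzi   [T -> i]

S => HFi => iFzFi => iTzzzFi => iFzzzFi => iTzzzzzFi => iFzzzzzFi => itzzzzzzFi => itzzzzzzTzzi => itzzzzzzizzi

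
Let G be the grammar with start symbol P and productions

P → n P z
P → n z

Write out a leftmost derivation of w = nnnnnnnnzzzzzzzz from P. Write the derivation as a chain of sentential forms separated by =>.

P => nPz => nnPzz => nnnPzzz => nnnnPzzzz => nnnnnPzzzzz => nnnnnnPzzzzzz => nnnnnnnPzzzzzzz => nnnnnnnnzzzzzzzz

P => nPz   [P → n P z]
nPz => nnPzz   [P → n P z]
nnPzz => nnnPzzz   [P → n P z]
nnnPzzz => nnnnPzzzz   [P → n P z]
nnnnPzzzz => nnnnnPzzzzz   [P → n P z]
nnnnnPzzzzz => nnnnnnPzzzzzz   [P → n P z]
nnnnnnPzzzzzz => nnnnnnnPzzzzzzz   [P → n P z]
nnnnnnnPzzzzzzz => nnnnnnnnzzzzzzzz   [P → n z]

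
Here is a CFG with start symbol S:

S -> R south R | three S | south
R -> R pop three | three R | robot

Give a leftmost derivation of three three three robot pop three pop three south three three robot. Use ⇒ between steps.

S ⇒ R south R   [S -> R south R]
R south R ⇒ three R south R   [R -> three R]
three R south R ⇒ three three R south R   [R -> three R]
three three R south R ⇒ three three three R south R   [R -> three R]
three three three R south R ⇒ three three three R pop three south R   [R -> R pop three]
three three three R pop three south R ⇒ three three three R pop three pop three south R   [R -> R pop three]
three three three R pop three pop three south R ⇒ three three three robot pop three pop three south R   [R -> robot]
three three three robot pop three pop three south R ⇒ three three three robot pop three pop three south three R   [R -> three R]
three three three robot pop three pop three south three R ⇒ three three three robot pop three pop three south three three R   [R -> three R]
three three three robot pop three pop three south three three R ⇒ three three three robot pop three pop three south three three robot   [R -> robot]

S ⇒ R south R ⇒ three R south R ⇒ three three R south R ⇒ three three three R south R ⇒ three three three R pop three south R ⇒ three three three R pop three pop three south R ⇒ three three three robot pop three pop three south R ⇒ three three three robot pop three pop three south three R ⇒ three three three robot pop three pop three south three three R ⇒ three three three robot pop three pop three south three three robot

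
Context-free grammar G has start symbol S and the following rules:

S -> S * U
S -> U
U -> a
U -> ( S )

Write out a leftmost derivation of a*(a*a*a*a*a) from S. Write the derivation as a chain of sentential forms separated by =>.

S => S*U   [S -> S * U]
S*U => U*U   [S -> U]
U*U => a*U   [U -> a]
a*U => a*(S)   [U -> ( S )]
a*(S) => a*(S*U)   [S -> S * U]
a*(S*U) => a*(S*U*U)   [S -> S * U]
a*(S*U*U) => a*(S*U*U*U)   [S -> S * U]
a*(S*U*U*U) => a*(S*U*U*U*U)   [S -> S * U]
a*(S*U*U*U*U) => a*(U*U*U*U*U)   [S -> U]
a*(U*U*U*U*U) => a*(a*U*U*U*U)   [U -> a]
a*(a*U*U*U*U) => a*(a*a*U*U*U)   [U -> a]
a*(a*a*U*U*U) => a*(a*a*a*U*U)   [U -> a]
a*(a*a*a*U*U) => a*(a*a*a*a*U)   [U -> a]
a*(a*a*a*a*U) => a*(a*a*a*a*a)   [U -> a]

S => S*U => U*U => a*U => a*(S) => a*(S*U) => a*(S*U*U) => a*(S*U*U*U) => a*(S*U*U*U*U) => a*(U*U*U*U*U) => a*(a*U*U*U*U) => a*(a*a*U*U*U) => a*(a*a*a*U*U) => a*(a*a*a*a*U) => a*(a*a*a*a*a)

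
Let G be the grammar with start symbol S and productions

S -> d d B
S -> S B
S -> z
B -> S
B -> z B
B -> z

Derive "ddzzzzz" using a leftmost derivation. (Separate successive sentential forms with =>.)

S => SB => ddBB => ddzB => ddzzB => ddzzS => ddzzSB => ddzzSBB => ddzzzBB => ddzzzzB => ddzzzzz

S => SB   [S -> S B]
SB => ddBB   [S -> d d B]
ddBB => ddzB   [B -> z]
ddzB => ddzzB   [B -> z B]
ddzzB => ddzzS   [B -> S]
ddzzS => ddzzSB   [S -> S B]
ddzzSB => ddzzSBB   [S -> S B]
ddzzSBB => ddzzzBB   [S -> z]
ddzzzBB => ddzzzzB   [B -> z]
ddzzzzB => ddzzzzz   [B -> z]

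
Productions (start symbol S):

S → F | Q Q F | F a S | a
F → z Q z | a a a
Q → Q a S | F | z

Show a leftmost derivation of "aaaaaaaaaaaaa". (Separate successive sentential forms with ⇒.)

S⇒QQF⇒FQF⇒aaaQF⇒aaaQaSF⇒aaaFaSF⇒aaaaaaaSF⇒aaaaaaaFF⇒aaaaaaaaaaF⇒aaaaaaaaaaaaa

S ⇒ QQF   [S → Q Q F]
QQF ⇒ FQF   [Q → F]
FQF ⇒ aaaQF   [F → a a a]
aaaQF ⇒ aaaQaSF   [Q → Q a S]
aaaQaSF ⇒ aaaFaSF   [Q → F]
aaaFaSF ⇒ aaaaaaaSF   [F → a a a]
aaaaaaaSF ⇒ aaaaaaaFF   [S → F]
aaaaaaaFF ⇒ aaaaaaaaaaF   [F → a a a]
aaaaaaaaaaF ⇒ aaaaaaaaaaaaa   [F → a a a]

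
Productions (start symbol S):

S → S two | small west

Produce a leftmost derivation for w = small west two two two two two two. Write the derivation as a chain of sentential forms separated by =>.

S => S two => S two two => S two two two => S two two two two => S two two two two two => S two two two two two two => small west two two two two two two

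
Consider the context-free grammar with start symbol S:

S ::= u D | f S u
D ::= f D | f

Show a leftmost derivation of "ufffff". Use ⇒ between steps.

S ⇒ uD ⇒ ufD ⇒ uffD ⇒ ufffD ⇒ uffffD ⇒ ufffff

S ⇒ uD   [S ::= u D]
uD ⇒ ufD   [D ::= f D]
ufD ⇒ uffD   [D ::= f D]
uffD ⇒ ufffD   [D ::= f D]
ufffD ⇒ uffffD   [D ::= f D]
uffffD ⇒ ufffff   [D ::= f]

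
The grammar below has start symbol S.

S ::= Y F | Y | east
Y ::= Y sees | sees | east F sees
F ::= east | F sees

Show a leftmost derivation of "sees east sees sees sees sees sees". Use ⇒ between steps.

S ⇒ Y F ⇒ sees F ⇒ sees F sees ⇒ sees F sees sees ⇒ sees F sees sees sees ⇒ sees F sees sees sees sees ⇒ sees F sees sees sees sees sees ⇒ sees east sees sees sees sees sees

S ⇒ Y F   [S ::= Y F]
Y F ⇒ sees F   [Y ::= sees]
sees F ⇒ sees F sees   [F ::= F sees]
sees F sees ⇒ sees F sees sees   [F ::= F sees]
sees F sees sees ⇒ sees F sees sees sees   [F ::= F sees]
sees F sees sees sees ⇒ sees F sees sees sees sees   [F ::= F sees]
sees F sees sees sees sees ⇒ sees F sees sees sees sees sees   [F ::= F sees]
sees F sees sees sees sees sees ⇒ sees east sees sees sees sees sees   [F ::= east]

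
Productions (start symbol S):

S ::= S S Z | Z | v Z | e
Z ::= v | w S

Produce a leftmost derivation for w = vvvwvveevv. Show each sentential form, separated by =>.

S=>SSZ=>SSZSZ=>vZSZSZ=>vvSZSZ=>vvvZZSZ=>vvvwSZSZ=>vvvwZZSZ=>vvvwvZSZ=>vvvwvvSZ=>vvvwvvSSZZ=>vvvwvveSZZ=>vvvwvveeZZ=>vvvwvveevZ=>vvvwvveevv

S => SSZ   [S ::= S S Z]
SSZ => SSZSZ   [S ::= S S Z]
SSZSZ => vZSZSZ   [S ::= v Z]
vZSZSZ => vvSZSZ   [Z ::= v]
vvSZSZ => vvvZZSZ   [S ::= v Z]
vvvZZSZ => vvvwSZSZ   [Z ::= w S]
vvvwSZSZ => vvvwZZSZ   [S ::= Z]
vvvwZZSZ => vvvwvZSZ   [Z ::= v]
vvvwvZSZ => vvvwvvSZ   [Z ::= v]
vvvwvvSZ => vvvwvvSSZZ   [S ::= S S Z]
vvvwvvSSZZ => vvvwvveSZZ   [S ::= e]
vvvwvveSZZ => vvvwvveeZZ   [S ::= e]
vvvwvveeZZ => vvvwvveevZ   [Z ::= v]
vvvwvveevZ => vvvwvveevv   [Z ::= v]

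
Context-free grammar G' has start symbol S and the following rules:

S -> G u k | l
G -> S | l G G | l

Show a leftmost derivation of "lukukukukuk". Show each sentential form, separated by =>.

S=>Guk=>Suk=>Gukuk=>Sukuk=>Gukukuk=>Sukukuk=>Gukukukuk=>Sukukukuk=>Gukukukukuk=>lukukukukuk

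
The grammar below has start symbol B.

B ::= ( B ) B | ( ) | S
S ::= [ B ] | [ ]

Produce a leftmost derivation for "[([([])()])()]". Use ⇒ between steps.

B ⇒ S ⇒ [B] ⇒ [(B)B] ⇒ [(S)B] ⇒ [([B])B] ⇒ [([(B)B])B] ⇒ [([(S)B])B] ⇒ [([([])B])B] ⇒ [([([])()])B] ⇒ [([([])()])()]

B ⇒ S   [B ::= S]
S ⇒ [B]   [S ::= [ B ]]
[B] ⇒ [(B)B]   [B ::= ( B ) B]
[(B)B] ⇒ [(S)B]   [B ::= S]
[(S)B] ⇒ [([B])B]   [S ::= [ B ]]
[([B])B] ⇒ [([(B)B])B]   [B ::= ( B ) B]
[([(B)B])B] ⇒ [([(S)B])B]   [B ::= S]
[([(S)B])B] ⇒ [([([])B])B]   [S ::= [ ]]
[([([])B])B] ⇒ [([([])()])B]   [B ::= ( )]
[([([])()])B] ⇒ [([([])()])()]   [B ::= ( )]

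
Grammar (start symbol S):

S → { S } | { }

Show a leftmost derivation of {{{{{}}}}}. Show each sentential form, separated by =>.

S => {S}   [S → { S }]
{S} => {{S}}   [S → { S }]
{{S}} => {{{S}}}   [S → { S }]
{{{S}}} => {{{{S}}}}   [S → { S }]
{{{{S}}}} => {{{{{}}}}}   [S → { }]

S=>{S}=>{{S}}=>{{{S}}}=>{{{{S}}}}=>{{{{{}}}}}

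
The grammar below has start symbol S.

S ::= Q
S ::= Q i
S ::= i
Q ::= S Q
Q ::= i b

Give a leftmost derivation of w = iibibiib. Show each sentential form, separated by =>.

S => Q   [S ::= Q]
Q => SQ   [Q ::= S Q]
SQ => QiQ   [S ::= Q i]
QiQ => SQiQ   [Q ::= S Q]
SQiQ => QQiQ   [S ::= Q]
QQiQ => SQQiQ   [Q ::= S Q]
SQQiQ => iQQiQ   [S ::= i]
iQQiQ => iibQiQ   [Q ::= i b]
iibQiQ => iibibiQ   [Q ::= i b]
iibibiQ => iibibiib   [Q ::= i b]

S=>Q=>SQ=>QiQ=>SQiQ=>QQiQ=>SQQiQ=>iQQiQ=>iibQiQ=>iibibiQ=>iibibiib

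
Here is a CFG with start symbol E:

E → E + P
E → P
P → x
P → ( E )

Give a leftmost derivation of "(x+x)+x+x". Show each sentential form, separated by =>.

E => E+P => E+P+P => P+P+P => (E)+P+P => (E+P)+P+P => (P+P)+P+P => (x+P)+P+P => (x+x)+P+P => (x+x)+x+P => (x+x)+x+x

E => E+P   [E → E + P]
E+P => E+P+P   [E → E + P]
E+P+P => P+P+P   [E → P]
P+P+P => (E)+P+P   [P → ( E )]
(E)+P+P => (E+P)+P+P   [E → E + P]
(E+P)+P+P => (P+P)+P+P   [E → P]
(P+P)+P+P => (x+P)+P+P   [P → x]
(x+P)+P+P => (x+x)+P+P   [P → x]
(x+x)+P+P => (x+x)+x+P   [P → x]
(x+x)+x+P => (x+x)+x+x   [P → x]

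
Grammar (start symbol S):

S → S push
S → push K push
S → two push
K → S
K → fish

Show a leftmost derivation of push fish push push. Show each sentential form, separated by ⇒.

S ⇒ S push   [S → S push]
S push ⇒ push K push push   [S → push K push]
push K push push ⇒ push fish push push   [K → fish]

S ⇒ S push ⇒ push K push push ⇒ push fish push push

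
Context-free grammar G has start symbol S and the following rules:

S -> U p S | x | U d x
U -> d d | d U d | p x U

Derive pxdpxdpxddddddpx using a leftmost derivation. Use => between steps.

S => UpS   [S -> U p S]
UpS => pxUpS   [U -> p x U]
pxUpS => pxdUdpS   [U -> d U d]
pxdUdpS => pxdpxUdpS   [U -> p x U]
pxdpxUdpS => pxdpxdUddpS   [U -> d U d]
pxdpxdUddpS => pxdpxdpxUddpS   [U -> p x U]
pxdpxdpxUddpS => pxdpxdpxdUdddpS   [U -> d U d]
pxdpxdpxdUdddpS => pxdpxdpxddddddpS   [U -> d d]
pxdpxdpxddddddpS => pxdpxdpxddddddpx   [S -> x]

S=>UpS=>pxUpS=>pxdUdpS=>pxdpxUdpS=>pxdpxdUddpS=>pxdpxdpxUddpS=>pxdpxdpxdUdddpS=>pxdpxdpxddddddpS=>pxdpxdpxddddddpx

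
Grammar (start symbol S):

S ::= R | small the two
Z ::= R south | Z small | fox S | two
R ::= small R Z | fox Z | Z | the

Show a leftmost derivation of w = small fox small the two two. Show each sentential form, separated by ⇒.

S ⇒ R ⇒ small R Z ⇒ small Z Z ⇒ small fox S Z ⇒ small fox small the two Z ⇒ small fox small the two two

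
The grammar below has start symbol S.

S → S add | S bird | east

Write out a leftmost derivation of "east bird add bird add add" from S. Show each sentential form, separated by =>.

S => S add => S add add => S bird add add => S add bird add add => S bird add bird add add => east bird add bird add add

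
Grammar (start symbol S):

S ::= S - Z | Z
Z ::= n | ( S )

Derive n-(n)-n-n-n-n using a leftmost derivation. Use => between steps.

S => S-Z => S-Z-Z => S-Z-Z-Z => S-Z-Z-Z-Z => S-Z-Z-Z-Z-Z => Z-Z-Z-Z-Z-Z => n-Z-Z-Z-Z-Z => n-(S)-Z-Z-Z-Z => n-(Z)-Z-Z-Z-Z => n-(n)-Z-Z-Z-Z => n-(n)-n-Z-Z-Z => n-(n)-n-n-Z-Z => n-(n)-n-n-n-Z => n-(n)-n-n-n-n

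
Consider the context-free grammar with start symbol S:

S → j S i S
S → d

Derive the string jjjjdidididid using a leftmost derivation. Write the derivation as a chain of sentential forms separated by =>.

S => jSiS   [S → j S i S]
jSiS => jjSiSiS   [S → j S i S]
jjSiSiS => jjjSiSiSiS   [S → j S i S]
jjjSiSiSiS => jjjjSiSiSiSiS   [S → j S i S]
jjjjSiSiSiSiS => jjjjdiSiSiSiS   [S → d]
jjjjdiSiSiSiS => jjjjdidiSiSiS   [S → d]
jjjjdidiSiSiS => jjjjdididiSiS   [S → d]
jjjjdididiSiS => jjjjdidididiS   [S → d]
jjjjdidididiS => jjjjdidididid   [S → d]

S => jSiS => jjSiSiS => jjjSiSiSiS => jjjjSiSiSiSiS => jjjjdiSiSiSiS => jjjjdidiSiSiS => jjjjdididiSiS => jjjjdidididiS => jjjjdidididid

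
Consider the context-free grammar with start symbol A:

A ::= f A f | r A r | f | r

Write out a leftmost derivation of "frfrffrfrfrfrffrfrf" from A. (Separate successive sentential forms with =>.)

A => fAf => frArf => frfAfrf => frfrArfrf => frfrfAfrfrf => frfrffAffrfrf => frfrffrArffrfrf => frfrffrfAfrffrfrf => frfrffrfrArfrffrfrf => frfrffrfrfrfrffrfrf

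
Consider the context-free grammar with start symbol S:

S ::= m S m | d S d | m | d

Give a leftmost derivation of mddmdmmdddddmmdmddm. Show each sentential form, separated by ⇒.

S⇒mSm⇒mdSdm⇒mddSddm⇒mddmSmddm⇒mddmdSdmddm⇒mddmdmSmdmddm⇒mddmdmmSmmdmddm⇒mddmdmmdSdmmdmddm⇒mddmdmmddSddmmdmddm⇒mddmdmmdddddmmdmddm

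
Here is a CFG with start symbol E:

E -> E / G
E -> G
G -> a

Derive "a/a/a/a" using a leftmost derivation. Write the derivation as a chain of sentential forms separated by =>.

E => E/G   [E -> E / G]
E/G => E/G/G   [E -> E / G]
E/G/G => E/G/G/G   [E -> E / G]
E/G/G/G => G/G/G/G   [E -> G]
G/G/G/G => a/G/G/G   [G -> a]
a/G/G/G => a/a/G/G   [G -> a]
a/a/G/G => a/a/a/G   [G -> a]
a/a/a/G => a/a/a/a   [G -> a]

E => E/G => E/G/G => E/G/G/G => G/G/G/G => a/G/G/G => a/a/G/G => a/a/a/G => a/a/a/a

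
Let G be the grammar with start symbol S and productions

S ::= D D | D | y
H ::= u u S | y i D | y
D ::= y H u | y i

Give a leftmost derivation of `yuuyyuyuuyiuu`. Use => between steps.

S => D => yHu => yuuSu => yuuDDu => yuuyHuDu => yuuyyuDu => yuuyyuyHuu => yuuyyuyuuSuu => yuuyyuyuuDuu => yuuyyuyuuyiuu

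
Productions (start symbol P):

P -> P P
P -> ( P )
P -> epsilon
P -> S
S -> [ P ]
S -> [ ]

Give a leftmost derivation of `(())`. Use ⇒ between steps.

P ⇒ PP   [P -> P P]
PP ⇒ PPP   [P -> P P]
PPP ⇒ (P)PP   [P -> ( P )]
(P)PP ⇒ (PP)PP   [P -> P P]
(PP)PP ⇒ ((P)P)PP   [P -> ( P )]
((P)P)PP ⇒ (()P)PP   [P -> epsilon]
(()P)PP ⇒ (())PP   [P -> epsilon]
(())PP ⇒ (())P   [P -> epsilon]
(())P ⇒ (())   [P -> epsilon]

P ⇒ PP ⇒ PPP ⇒ (P)PP ⇒ (PP)PP ⇒ ((P)P)PP ⇒ (()P)PP ⇒ (())PP ⇒ (())P ⇒ (())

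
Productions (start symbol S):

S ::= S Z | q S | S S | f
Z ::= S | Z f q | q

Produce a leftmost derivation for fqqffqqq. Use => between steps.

S => SZ   [S ::= S Z]
SZ => SSZ   [S ::= S S]
SSZ => SZSZ   [S ::= S Z]
SZSZ => fZSZ   [S ::= f]
fZSZ => fqSZ   [Z ::= q]
fqSZ => fqSZZ   [S ::= S Z]
fqSZZ => fqqSZZ   [S ::= q S]
fqqSZZ => fqqSZZZ   [S ::= S Z]
fqqSZZZ => fqqSSZZZ   [S ::= S S]
fqqSSZZZ => fqqfSZZZ   [S ::= f]
fqqfSZZZ => fqqffZZZ   [S ::= f]
fqqffZZZ => fqqffqZZ   [Z ::= q]
fqqffqZZ => fqqffqqZ   [Z ::= q]
fqqffqqZ => fqqffqqq   [Z ::= q]

S => SZ => SSZ => SZSZ => fZSZ => fqSZ => fqSZZ => fqqSZZ => fqqSZZZ => fqqSSZZZ => fqqfSZZZ => fqqffZZZ => fqqffqZZ => fqqffqqZ => fqqffqqq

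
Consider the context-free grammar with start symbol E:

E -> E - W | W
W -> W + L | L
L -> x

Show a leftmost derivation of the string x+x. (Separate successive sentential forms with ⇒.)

E ⇒ W ⇒ W+L ⇒ L+L ⇒ x+L ⇒ x+x

E ⇒ W   [E -> W]
W ⇒ W+L   [W -> W + L]
W+L ⇒ L+L   [W -> L]
L+L ⇒ x+L   [L -> x]
x+L ⇒ x+x   [L -> x]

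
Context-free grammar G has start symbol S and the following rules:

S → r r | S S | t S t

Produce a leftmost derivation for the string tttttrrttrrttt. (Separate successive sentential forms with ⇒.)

S ⇒ tSt ⇒ ttStt ⇒ tttSttt ⇒ tttSSttt ⇒ ttttStSttt ⇒ tttttSttSttt ⇒ tttttrrttSttt ⇒ tttttrrttrrttt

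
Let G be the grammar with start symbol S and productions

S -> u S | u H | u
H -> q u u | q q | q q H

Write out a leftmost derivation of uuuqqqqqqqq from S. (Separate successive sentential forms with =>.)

S => uS => uuS => uuuH => uuuqqH => uuuqqqqH => uuuqqqqqqH => uuuqqqqqqqq

S => uS   [S -> u S]
uS => uuS   [S -> u S]
uuS => uuuH   [S -> u H]
uuuH => uuuqqH   [H -> q q H]
uuuqqH => uuuqqqqH   [H -> q q H]
uuuqqqqH => uuuqqqqqqH   [H -> q q H]
uuuqqqqqqH => uuuqqqqqqqq   [H -> q q]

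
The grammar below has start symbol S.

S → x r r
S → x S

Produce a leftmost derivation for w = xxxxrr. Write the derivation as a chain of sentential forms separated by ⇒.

S ⇒ xS   [S → x S]
xS ⇒ xxS   [S → x S]
xxS ⇒ xxxS   [S → x S]
xxxS ⇒ xxxxrr   [S → x r r]

S⇒xS⇒xxS⇒xxxS⇒xxxxrr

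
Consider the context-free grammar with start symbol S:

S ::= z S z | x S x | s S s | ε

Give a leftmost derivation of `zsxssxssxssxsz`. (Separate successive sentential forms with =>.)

S => zSz => zsSsz => zsxSxsz => zsxsSsxsz => zsxssSssxsz => zsxssxSxssxsz => zsxssxsSsxssxsz => zsxssxssxssxsz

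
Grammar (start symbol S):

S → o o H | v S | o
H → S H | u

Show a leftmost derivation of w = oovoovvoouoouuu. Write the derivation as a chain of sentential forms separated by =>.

S=>ooH=>ooSH=>oovSH=>oovooHH=>oovooSHH=>oovoovSHH=>oovoovvSHH=>oovoovvooHHH=>oovoovvoouHH=>oovoovvoouSHH=>oovoovvoouooHHH=>oovoovvoouoouHH=>oovoovvoouoouuH=>oovoovvoouoouuu

S => ooH   [S → o o H]
ooH => ooSH   [H → S H]
ooSH => oovSH   [S → v S]
oovSH => oovooHH   [S → o o H]
oovooHH => oovooSHH   [H → S H]
oovooSHH => oovoovSHH   [S → v S]
oovoovSHH => oovoovvSHH   [S → v S]
oovoovvSHH => oovoovvooHHH   [S → o o H]
oovoovvooHHH => oovoovvoouHH   [H → u]
oovoovvoouHH => oovoovvoouSHH   [H → S H]
oovoovvoouSHH => oovoovvoouooHHH   [S → o o H]
oovoovvoouooHHH => oovoovvoouoouHH   [H → u]
oovoovvoouoouHH => oovoovvoouoouuH   [H → u]
oovoovvoouoouuH => oovoovvoouoouuu   [H → u]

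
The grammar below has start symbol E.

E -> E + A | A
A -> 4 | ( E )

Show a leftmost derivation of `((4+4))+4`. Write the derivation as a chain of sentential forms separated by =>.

E => E+A   [E -> E + A]
E+A => A+A   [E -> A]
A+A => (E)+A   [A -> ( E )]
(E)+A => (A)+A   [E -> A]
(A)+A => ((E))+A   [A -> ( E )]
((E))+A => ((E+A))+A   [E -> E + A]
((E+A))+A => ((A+A))+A   [E -> A]
((A+A))+A => ((4+A))+A   [A -> 4]
((4+A))+A => ((4+4))+A   [A -> 4]
((4+4))+A => ((4+4))+4   [A -> 4]

E => E+A => A+A => (E)+A => (A)+A => ((E))+A => ((E+A))+A => ((A+A))+A => ((4+A))+A => ((4+4))+A => ((4+4))+4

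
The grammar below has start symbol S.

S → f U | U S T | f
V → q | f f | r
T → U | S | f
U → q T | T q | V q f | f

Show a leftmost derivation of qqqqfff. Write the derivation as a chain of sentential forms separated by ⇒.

S ⇒ UST ⇒ qTST ⇒ qUST ⇒ qqTST ⇒ qqUST ⇒ qqVqfST ⇒ qqqqfST ⇒ qqqqffT ⇒ qqqqfff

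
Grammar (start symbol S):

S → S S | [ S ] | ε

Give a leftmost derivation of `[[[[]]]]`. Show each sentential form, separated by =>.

S => SS => [S]S => [[S]]S => [[SS]]S => [[[S]S]]S => [[[[S]]S]]S => [[[[]]S]]S => [[[[]]]]S => [[[[]]]]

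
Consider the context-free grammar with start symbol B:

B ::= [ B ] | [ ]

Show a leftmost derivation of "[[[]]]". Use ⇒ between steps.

B ⇒ [B] ⇒ [[B]] ⇒ [[[]]]

B ⇒ [B]   [B ::= [ B ]]
[B] ⇒ [[B]]   [B ::= [ B ]]
[[B]] ⇒ [[[]]]   [B ::= [ ]]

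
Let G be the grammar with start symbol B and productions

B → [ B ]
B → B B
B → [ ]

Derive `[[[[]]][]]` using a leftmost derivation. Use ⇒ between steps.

B ⇒ [B]   [B → [ B ]]
[B] ⇒ [BB]   [B → B B]
[BB] ⇒ [[B]B]   [B → [ B ]]
[[B]B] ⇒ [[[B]]B]   [B → [ B ]]
[[[B]]B] ⇒ [[[[]]]B]   [B → [ ]]
[[[[]]]B] ⇒ [[[[]]][]]   [B → [ ]]

B ⇒ [B] ⇒ [BB] ⇒ [[B]B] ⇒ [[[B]]B] ⇒ [[[[]]]B] ⇒ [[[[]]][]]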